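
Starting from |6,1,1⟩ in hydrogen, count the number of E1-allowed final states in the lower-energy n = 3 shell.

4

E1 requires Δl = ±1, so l_f ∈ {0, 2}; with 0 ≤ l_f ≤ n_f−1 = 2, the allowed l_f values are {0, 2}.
For l_f = 0: m_f ∈ {m_i−1, m_i, m_i+1} ∩ [−0, 0] = {0} → 1 state.
For l_f = 2: m_f ∈ {m_i−1, m_i, m_i+1} ∩ [−2, 2] = {0, 1, 2} → 3 states.
Total: 4.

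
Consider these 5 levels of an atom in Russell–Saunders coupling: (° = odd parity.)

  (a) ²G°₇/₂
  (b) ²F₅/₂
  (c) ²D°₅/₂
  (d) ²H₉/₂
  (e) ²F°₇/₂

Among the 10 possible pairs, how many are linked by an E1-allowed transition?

4

(a)–(b): allowed.
(a)–(c): forbidden (parity, ΔL).
(a)–(d): allowed.
(a)–(e): forbidden (parity).
(b)–(c): allowed.
(b)–(d): forbidden (parity, ΔL, ΔJ).
(b)–(e): allowed.
(c)–(d): forbidden (ΔL, ΔJ).
(c)–(e): forbidden (parity).
(d)–(e): forbidden (ΔL).
Allowed pairs: 4 of 10.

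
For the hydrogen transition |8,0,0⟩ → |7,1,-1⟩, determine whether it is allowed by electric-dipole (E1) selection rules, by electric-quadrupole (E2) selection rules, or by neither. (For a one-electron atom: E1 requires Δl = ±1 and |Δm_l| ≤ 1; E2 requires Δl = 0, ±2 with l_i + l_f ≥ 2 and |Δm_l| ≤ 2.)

Δl = 1 − 0 = +1; l_i + l_f = 1.
Δm_l = -1.
E1 (Δl = ±1, |Δm_l| ≤ 1): satisfied.
E2 (Δl = 0,±2, l_i+l_f ≥ 2, |Δm_l| ≤ 2): not satisfied.

E1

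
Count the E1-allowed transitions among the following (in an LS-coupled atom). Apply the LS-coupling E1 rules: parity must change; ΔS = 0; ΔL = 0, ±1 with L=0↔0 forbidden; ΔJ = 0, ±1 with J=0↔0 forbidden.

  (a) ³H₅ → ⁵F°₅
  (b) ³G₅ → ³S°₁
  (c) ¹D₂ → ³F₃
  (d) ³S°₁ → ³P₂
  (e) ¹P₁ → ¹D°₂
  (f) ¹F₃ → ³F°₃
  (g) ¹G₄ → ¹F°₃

(a) forbidden (ΔS, ΔL fail)
(b) forbidden (ΔL, ΔJ fail)
(c) forbidden (parity, ΔS fail)
(d) allowed
(e) allowed
(f) forbidden (ΔS fails)
(g) allowed
Total allowed: 3 of 7.

3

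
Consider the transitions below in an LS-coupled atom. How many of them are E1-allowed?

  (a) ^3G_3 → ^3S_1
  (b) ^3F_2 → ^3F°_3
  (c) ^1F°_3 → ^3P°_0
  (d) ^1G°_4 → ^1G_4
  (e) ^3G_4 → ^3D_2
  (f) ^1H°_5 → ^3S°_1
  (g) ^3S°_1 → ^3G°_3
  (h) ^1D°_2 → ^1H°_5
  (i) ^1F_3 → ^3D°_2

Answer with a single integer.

2

(a) forbidden (parity, ΔL, ΔJ fail)
(b) allowed
(c) forbidden (parity, ΔS, ΔL, ΔJ fail)
(d) allowed
(e) forbidden (parity, ΔL, ΔJ fail)
(f) forbidden (parity, ΔS, ΔL, ΔJ fail)
(g) forbidden (parity, ΔL, ΔJ fail)
(h) forbidden (parity, ΔL, ΔJ fail)
(i) forbidden (ΔS fails)
Total allowed: 2 of 9.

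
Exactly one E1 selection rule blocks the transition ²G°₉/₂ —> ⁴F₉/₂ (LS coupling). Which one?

Parity must change: odd → even — passes.
ΔS = 0: S: 1/2 → 3/2 — fails.
ΔL = 0, ±1 (not L=0↔0): L: 4 → 3, ΔL = -1 — passes.
ΔJ = 0, ±1 (not J=0↔0): J: 9/2 → 9/2, ΔJ = +0 — passes.

the ΔS = 0 rule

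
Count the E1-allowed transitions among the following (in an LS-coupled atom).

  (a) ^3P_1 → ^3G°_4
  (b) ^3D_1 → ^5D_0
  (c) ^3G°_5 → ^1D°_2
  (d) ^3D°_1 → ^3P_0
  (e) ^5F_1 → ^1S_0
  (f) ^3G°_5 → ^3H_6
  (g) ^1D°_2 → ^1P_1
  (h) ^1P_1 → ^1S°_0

4

(a) forbidden (ΔL, ΔJ fail)
(b) forbidden (parity, ΔS fail)
(c) forbidden (parity, ΔS, ΔL, ΔJ fail)
(d) allowed
(e) forbidden (parity, ΔS, ΔL fail)
(f) allowed
(g) allowed
(h) allowed
Total allowed: 4 of 8.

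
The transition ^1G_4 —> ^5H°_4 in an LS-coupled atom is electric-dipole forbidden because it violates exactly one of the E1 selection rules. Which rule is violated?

Initial level: S=0, L=4, J=4, parity even. Final level: S=2, L=5, J=4, parity odd.
Parity must change: even → odd — passes.
ΔS = 0: S: 0 → 2 — fails.
ΔL = 0, ±1 (not L=0↔0): L: 4 → 5, ΔL = +1 — passes.
ΔJ = 0, ±1 (not J=0↔0): J: 4 → 4, ΔJ = +0 — passes.

the ΔS = 0 rule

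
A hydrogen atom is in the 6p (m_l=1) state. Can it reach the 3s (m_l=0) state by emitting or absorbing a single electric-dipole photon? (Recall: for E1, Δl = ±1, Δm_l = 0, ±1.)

allowed

Δl = 0 − 1 = -1; the E1 rule Δl = ±1 is ok.
Δm_l = 0 − (1) = -1. E1 requires Δm_l = 0, ±1: ok.
All E1 selection rules are satisfied.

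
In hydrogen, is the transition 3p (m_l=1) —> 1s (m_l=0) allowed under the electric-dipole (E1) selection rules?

allowed

Initial l = 1, final l = 0, so Δl = -1. E1 requires Δl = ±1: passes.
Δm_l = 0 − (1) = -1. E1 requires Δm_l = 0, ±1: passes.
All E1 selection rules are satisfied.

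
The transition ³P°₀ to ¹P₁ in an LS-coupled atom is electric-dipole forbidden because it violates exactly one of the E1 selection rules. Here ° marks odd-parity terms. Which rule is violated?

the ΔS = 0 rule

Reading off the term symbols: S 1→0, L 1→1, J 0→1, parity odd→even.
Parity must change: odd → even — satisfied.
ΔS = 0: S: 1 → 0 — violated.
ΔL = 0, ±1 (not L=0↔0): L: 1 → 1, ΔL = +0 — satisfied.
ΔJ = 0, ±1 (not J=0↔0): J: 0 → 1, ΔJ = +1 — satisfied.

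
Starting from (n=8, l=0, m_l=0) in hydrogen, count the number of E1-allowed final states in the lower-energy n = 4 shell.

E1 requires Δl = ±1, so l_f ∈ {-1, 1}; with 0 ≤ l_f ≤ n_f−1 = 3, the allowed l_f values are {1}.
For l_f = 1: m_f ∈ {m_i−1, m_i, m_i+1} ∩ [−1, 1] = {-1, 0, 1} → 3 states.
Total: 3.

3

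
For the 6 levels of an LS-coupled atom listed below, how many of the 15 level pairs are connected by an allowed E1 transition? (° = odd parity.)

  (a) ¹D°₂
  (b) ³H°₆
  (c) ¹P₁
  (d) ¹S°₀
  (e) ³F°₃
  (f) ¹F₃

(a)–(b): forbidden (parity, ΔS, ΔL, ΔJ).
(a)–(c): allowed.
(a)–(d): forbidden (parity, ΔL, ΔJ).
(a)–(e): forbidden (parity, ΔS).
(a)–(f): allowed.
(b)–(c): forbidden (ΔS, ΔL, ΔJ).
(b)–(d): forbidden (parity, ΔS, ΔL, ΔJ).
(b)–(e): forbidden (parity, ΔL, ΔJ).
(b)–(f): forbidden (ΔS, ΔL, ΔJ).
(c)–(d): allowed.
(c)–(e): forbidden (ΔS, ΔL, ΔJ).
(c)–(f): forbidden (parity, ΔL, ΔJ).
(d)–(e): forbidden (parity, ΔS, ΔL, ΔJ).
(d)–(f): forbidden (ΔL, ΔJ).
(e)–(f): forbidden (ΔS).
Allowed pairs: 3 of 15.

3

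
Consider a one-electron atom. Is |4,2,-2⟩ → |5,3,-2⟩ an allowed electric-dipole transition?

Δl = 3 − 2 = +1; the E1 rule Δl = ±1 is ✓.
m_l: -2 → -2 (Δm_l = +0). |Δm_l| ≤ 1 ✓.
All E1 selection rules are satisfied.

allowed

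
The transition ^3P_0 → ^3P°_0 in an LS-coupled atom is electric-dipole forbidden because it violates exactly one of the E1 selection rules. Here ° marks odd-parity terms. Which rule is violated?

the J=0 ↔ J=0 exclusion

Parity must change: even → odd — satisfied.
ΔS = 0: S: 1 → 1 — satisfied.
ΔL = 0, ±1 (not L=0↔0): L: 1 → 1, ΔL = +0 — satisfied.
ΔJ = 0, ±1 (not J=0↔0): J: 0 → 0, ΔJ = +0 — violated.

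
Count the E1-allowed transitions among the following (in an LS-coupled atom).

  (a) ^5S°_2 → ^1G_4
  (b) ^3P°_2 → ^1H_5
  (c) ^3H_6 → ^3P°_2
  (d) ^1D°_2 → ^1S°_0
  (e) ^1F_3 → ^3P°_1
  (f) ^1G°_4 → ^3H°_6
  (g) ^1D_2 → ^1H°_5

(a) forbidden (ΔS, ΔL, ΔJ fail)
(b) forbidden (ΔS, ΔL, ΔJ fail)
(c) forbidden (ΔL, ΔJ fail)
(d) forbidden (parity, ΔL, ΔJ fail)
(e) forbidden (ΔS, ΔL, ΔJ fail)
(f) forbidden (parity, ΔS, ΔJ fail)
(g) forbidden (ΔL, ΔJ fail)
Total allowed: 0 of 7.

0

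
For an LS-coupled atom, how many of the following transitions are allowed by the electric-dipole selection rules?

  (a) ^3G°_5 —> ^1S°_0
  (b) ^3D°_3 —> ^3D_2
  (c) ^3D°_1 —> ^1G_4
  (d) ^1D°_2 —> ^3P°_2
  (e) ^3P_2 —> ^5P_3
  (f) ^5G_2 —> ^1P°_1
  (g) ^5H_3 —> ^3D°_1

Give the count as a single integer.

1

(a) forbidden (parity, ΔS, ΔL, ΔJ fail)
(b) allowed
(c) forbidden (ΔS, ΔL, ΔJ fail)
(d) forbidden (parity, ΔS fail)
(e) forbidden (parity, ΔS fail)
(f) forbidden (ΔS, ΔL fail)
(g) forbidden (ΔS, ΔL, ΔJ fail)
Total allowed: 1 of 7.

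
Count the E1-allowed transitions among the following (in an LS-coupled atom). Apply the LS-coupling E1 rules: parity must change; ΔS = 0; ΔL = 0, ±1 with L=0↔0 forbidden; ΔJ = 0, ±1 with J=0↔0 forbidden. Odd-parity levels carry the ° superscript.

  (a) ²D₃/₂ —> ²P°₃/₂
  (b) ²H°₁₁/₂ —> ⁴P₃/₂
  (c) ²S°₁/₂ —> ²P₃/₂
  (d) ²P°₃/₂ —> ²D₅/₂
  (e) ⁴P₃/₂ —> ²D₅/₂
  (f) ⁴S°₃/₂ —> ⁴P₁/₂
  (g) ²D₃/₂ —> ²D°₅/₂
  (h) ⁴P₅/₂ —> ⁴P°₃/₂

6

(a) allowed
(b) forbidden (ΔS, ΔL, ΔJ fail)
(c) allowed
(d) allowed
(e) forbidden (parity, ΔS fail)
(f) allowed
(g) allowed
(h) allowed
Total allowed: 6 of 8.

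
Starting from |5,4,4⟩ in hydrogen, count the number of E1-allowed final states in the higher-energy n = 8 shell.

4

E1 requires Δl = ±1, so l_f ∈ {3, 5}; with 0 ≤ l_f ≤ n_f−1 = 7, the allowed l_f values are {3, 5}.
For l_f = 3: m_f ∈ {m_i−1, m_i, m_i+1} ∩ [−3, 3] = {3} → 1 state.
For l_f = 5: m_f ∈ {m_i−1, m_i, m_i+1} ∩ [−5, 5] = {3, 4, 5} → 3 states.
Total: 4.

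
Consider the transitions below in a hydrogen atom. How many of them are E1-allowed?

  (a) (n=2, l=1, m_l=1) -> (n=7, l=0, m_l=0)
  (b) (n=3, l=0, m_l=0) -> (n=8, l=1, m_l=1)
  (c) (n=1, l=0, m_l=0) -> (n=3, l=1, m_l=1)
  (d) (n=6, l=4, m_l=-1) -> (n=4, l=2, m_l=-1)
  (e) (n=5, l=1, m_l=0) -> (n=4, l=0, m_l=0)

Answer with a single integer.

(a) allowed
(b) allowed
(c) allowed
(d) forbidden — Δl = -2 (E1 requires Δl = ±1)
(e) allowed
Total allowed: 4 of 5.

4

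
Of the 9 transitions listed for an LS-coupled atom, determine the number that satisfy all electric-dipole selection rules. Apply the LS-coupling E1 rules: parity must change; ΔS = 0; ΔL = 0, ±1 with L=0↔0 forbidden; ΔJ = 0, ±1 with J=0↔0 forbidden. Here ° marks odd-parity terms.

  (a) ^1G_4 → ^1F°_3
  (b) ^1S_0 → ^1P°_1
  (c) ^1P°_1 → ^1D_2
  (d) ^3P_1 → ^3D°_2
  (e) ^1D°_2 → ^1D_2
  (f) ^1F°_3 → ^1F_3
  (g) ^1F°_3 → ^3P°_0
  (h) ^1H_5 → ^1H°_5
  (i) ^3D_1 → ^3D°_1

8

(a) allowed
(b) allowed
(c) allowed
(d) allowed
(e) allowed
(f) allowed
(g) forbidden (parity, ΔS, ΔL, ΔJ fail)
(h) allowed
(i) allowed
Total allowed: 8 of 9.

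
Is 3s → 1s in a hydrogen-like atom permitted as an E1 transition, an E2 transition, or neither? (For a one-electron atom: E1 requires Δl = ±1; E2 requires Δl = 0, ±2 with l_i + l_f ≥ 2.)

neither

Δl = 0 − 0 = +0; l_i + l_f = 0.
E1 (Δl = ±1): not satisfied.
E2 (Δl = 0,±2, l_i+l_f ≥ 2): not satisfied.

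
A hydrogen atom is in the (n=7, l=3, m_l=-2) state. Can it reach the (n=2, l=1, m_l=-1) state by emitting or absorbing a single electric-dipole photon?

forbidden

l: 3 → 1 (Δl = -2). Δl = ±1 ✗.
m_l: -2 → -1 (Δm_l = +1). |Δm_l| ≤ 1 ✓.
The transition is electric-dipole forbidden.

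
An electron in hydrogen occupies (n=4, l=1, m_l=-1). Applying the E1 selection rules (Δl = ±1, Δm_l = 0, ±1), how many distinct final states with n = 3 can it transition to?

4

E1 requires Δl = ±1, so l_f ∈ {0, 2}; with 0 ≤ l_f ≤ n_f−1 = 2, the allowed l_f values are {0, 2}.
For l_f = 0: m_f ∈ {m_i−1, m_i, m_i+1} ∩ [−0, 0] = {0} → 1 state.
For l_f = 2: m_f ∈ {m_i−1, m_i, m_i+1} ∩ [−2, 2] = {-2, -1, 0} → 3 states.
Total: 4.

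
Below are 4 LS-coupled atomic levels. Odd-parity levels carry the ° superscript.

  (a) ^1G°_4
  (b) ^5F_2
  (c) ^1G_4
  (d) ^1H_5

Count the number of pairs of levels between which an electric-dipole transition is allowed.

2

(a)–(b): forbidden (ΔS, ΔJ).
(a)–(c): allowed.
(a)–(d): allowed.
(b)–(c): forbidden (parity, ΔS, ΔJ).
(b)–(d): forbidden (parity, ΔS, ΔL, ΔJ).
(c)–(d): forbidden (parity).
Allowed pairs: 2 of 6.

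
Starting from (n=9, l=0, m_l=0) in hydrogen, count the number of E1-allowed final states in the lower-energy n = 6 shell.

E1 requires Δl = ±1, so l_f ∈ {-1, 1}; with 0 ≤ l_f ≤ n_f−1 = 5, the allowed l_f values are {1}.
For l_f = 1: m_f ∈ {m_i−1, m_i, m_i+1} ∩ [−1, 1] = {-1, 0, 1} → 3 states.
Total: 3.

3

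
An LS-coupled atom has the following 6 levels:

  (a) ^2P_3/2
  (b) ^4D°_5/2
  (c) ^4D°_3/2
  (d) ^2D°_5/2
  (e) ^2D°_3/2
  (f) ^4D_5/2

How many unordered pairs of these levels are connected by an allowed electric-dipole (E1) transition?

4

(a)–(b): forbidden (ΔS).
(a)–(c): forbidden (ΔS).
(a)–(d): allowed.
(a)–(e): allowed.
(a)–(f): forbidden (parity, ΔS).
(b)–(c): forbidden (parity).
(b)–(d): forbidden (parity, ΔS).
(b)–(e): forbidden (parity, ΔS).
(b)–(f): allowed.
(c)–(d): forbidden (parity, ΔS).
(c)–(e): forbidden (parity, ΔS).
(c)–(f): allowed.
(d)–(e): forbidden (parity).
(d)–(f): forbidden (ΔS).
(e)–(f): forbidden (ΔS).
Allowed pairs: 4 of 15.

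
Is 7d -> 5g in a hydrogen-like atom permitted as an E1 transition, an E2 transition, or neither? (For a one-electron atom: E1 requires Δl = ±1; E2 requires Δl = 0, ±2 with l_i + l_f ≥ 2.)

Δl = 4 − 2 = +2; l_i + l_f = 6.
E1 (Δl = ±1): not satisfied.
E2 (Δl = 0,±2, l_i+l_f ≥ 2): satisfied.

E2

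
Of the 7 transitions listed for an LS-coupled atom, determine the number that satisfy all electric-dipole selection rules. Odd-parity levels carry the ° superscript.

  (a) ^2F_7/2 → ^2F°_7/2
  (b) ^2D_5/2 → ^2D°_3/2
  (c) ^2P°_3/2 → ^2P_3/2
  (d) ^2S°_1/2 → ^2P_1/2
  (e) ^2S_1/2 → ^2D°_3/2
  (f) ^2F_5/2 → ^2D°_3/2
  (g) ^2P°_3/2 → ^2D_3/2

(a) allowed
(b) allowed
(c) allowed
(d) allowed
(e) forbidden (ΔL fails)
(f) allowed
(g) allowed
Total allowed: 6 of 7.

6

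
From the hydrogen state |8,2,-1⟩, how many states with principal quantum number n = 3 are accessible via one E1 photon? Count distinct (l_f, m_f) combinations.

2

E1 requires Δl = ±1, so l_f ∈ {1, 3}; with 0 ≤ l_f ≤ n_f−1 = 2, the allowed l_f values are {1}.
For l_f = 1: m_f ∈ {m_i−1, m_i, m_i+1} ∩ [−1, 1] = {-1, 0} → 2 states.
Total: 2.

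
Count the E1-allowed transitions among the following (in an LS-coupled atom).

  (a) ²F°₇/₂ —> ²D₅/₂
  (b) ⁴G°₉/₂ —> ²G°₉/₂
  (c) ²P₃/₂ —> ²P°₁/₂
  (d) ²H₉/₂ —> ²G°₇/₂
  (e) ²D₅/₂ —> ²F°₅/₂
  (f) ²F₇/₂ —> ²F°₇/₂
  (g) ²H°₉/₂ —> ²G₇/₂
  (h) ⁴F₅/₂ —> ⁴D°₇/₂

7

(a) allowed
(b) forbidden (parity, ΔS fail)
(c) allowed
(d) allowed
(e) allowed
(f) allowed
(g) allowed
(h) allowed
Total allowed: 7 of 8.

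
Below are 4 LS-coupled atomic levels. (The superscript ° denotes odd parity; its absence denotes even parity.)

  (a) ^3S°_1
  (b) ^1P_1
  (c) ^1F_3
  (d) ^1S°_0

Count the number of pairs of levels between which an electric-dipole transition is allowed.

(a)–(b): forbidden (ΔS).
(a)–(c): forbidden (ΔS, ΔL, ΔJ).
(a)–(d): forbidden (parity, ΔS, ΔL).
(b)–(c): forbidden (parity, ΔL, ΔJ).
(b)–(d): allowed.
(c)–(d): forbidden (ΔL, ΔJ).
Allowed pairs: 1 of 6.

1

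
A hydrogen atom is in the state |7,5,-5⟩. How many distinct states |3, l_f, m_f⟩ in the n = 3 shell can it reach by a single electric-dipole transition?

E1 requires l_f ∈ {4, 6}, but neither lies in [0, 2], so no final state is reachable.
Total: 0.

0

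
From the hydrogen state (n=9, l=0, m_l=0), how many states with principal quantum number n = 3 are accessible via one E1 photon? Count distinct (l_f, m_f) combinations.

E1 requires Δl = ±1, so l_f ∈ {-1, 1}; with 0 ≤ l_f ≤ n_f−1 = 2, the allowed l_f values are {1}.
For l_f = 1: m_f ∈ {m_i−1, m_i, m_i+1} ∩ [−1, 1] = {-1, 0, 1} → 3 states.
Total: 3.

3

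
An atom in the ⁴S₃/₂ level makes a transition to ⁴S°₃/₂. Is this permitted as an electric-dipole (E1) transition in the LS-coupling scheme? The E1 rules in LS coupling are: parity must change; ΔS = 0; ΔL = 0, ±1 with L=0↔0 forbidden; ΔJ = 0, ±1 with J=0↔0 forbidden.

forbidden

Parity must change: even → odd — ok.
ΔS = 0: S: 3/2 → 3/2 — ok.
ΔL = 0, ±1 (not L=0↔0): L: 0 → 0, ΔL = +0 — fails.
ΔJ = 0, ±1 (not J=0↔0): J: 3/2 → 3/2, ΔJ = +0 — ok.
Rule(s) violated: ΔL.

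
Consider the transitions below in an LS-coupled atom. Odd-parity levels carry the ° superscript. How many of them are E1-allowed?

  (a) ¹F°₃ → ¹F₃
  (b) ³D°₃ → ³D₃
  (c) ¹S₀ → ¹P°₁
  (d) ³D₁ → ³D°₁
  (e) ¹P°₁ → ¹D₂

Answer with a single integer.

(a) allowed
(b) allowed
(c) allowed
(d) allowed
(e) allowed
Total allowed: 5 of 5.

5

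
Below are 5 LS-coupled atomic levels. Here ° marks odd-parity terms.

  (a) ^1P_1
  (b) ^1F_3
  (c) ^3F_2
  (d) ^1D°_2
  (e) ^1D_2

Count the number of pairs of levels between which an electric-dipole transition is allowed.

3

(a)–(b): forbidden (parity, ΔL, ΔJ).
(a)–(c): forbidden (parity, ΔS, ΔL).
(a)–(d): allowed.
(a)–(e): forbidden (parity).
(b)–(c): forbidden (parity, ΔS).
(b)–(d): allowed.
(b)–(e): forbidden (parity).
(c)–(d): forbidden (ΔS).
(c)–(e): forbidden (parity, ΔS).
(d)–(e): allowed.
Allowed pairs: 3 of 10.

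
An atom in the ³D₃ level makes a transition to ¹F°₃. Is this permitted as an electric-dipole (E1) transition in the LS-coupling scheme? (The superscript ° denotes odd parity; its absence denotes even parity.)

forbidden

Initial level: S=1, L=2, J=3, parity even. Final level: S=0, L=3, J=3, parity odd.
Parity must change: even → odd — satisfied.
ΔS = 0: S: 1 → 0 — violated.
ΔL = 0, ±1 (not L=0↔0): L: 2 → 3, ΔL = +1 — satisfied.
ΔJ = 0, ±1 (not J=0↔0): J: 3 → 3, ΔJ = +0 — satisfied.
Rule(s) violated: ΔS.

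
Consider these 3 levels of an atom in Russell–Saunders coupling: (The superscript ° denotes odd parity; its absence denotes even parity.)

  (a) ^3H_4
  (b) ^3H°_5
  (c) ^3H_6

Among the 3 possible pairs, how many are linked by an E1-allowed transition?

2

(a)–(b): allowed.
(a)–(c): forbidden (parity, ΔJ).
(b)–(c): allowed.
Allowed pairs: 2 of 3.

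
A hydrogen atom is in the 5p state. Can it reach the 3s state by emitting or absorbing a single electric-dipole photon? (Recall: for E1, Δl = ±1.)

Δl = 0 − 1 = -1; the E1 rule Δl = ±1 is passes.
All E1 selection rules are satisfied.

allowed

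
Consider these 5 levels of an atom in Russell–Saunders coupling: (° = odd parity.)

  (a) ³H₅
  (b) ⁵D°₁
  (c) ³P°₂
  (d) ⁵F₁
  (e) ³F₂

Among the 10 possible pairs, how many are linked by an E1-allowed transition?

(a)–(b): forbidden (ΔS, ΔL, ΔJ).
(a)–(c): forbidden (ΔL, ΔJ).
(a)–(d): forbidden (parity, ΔS, ΔL, ΔJ).
(a)–(e): forbidden (parity, ΔL, ΔJ).
(b)–(c): forbidden (parity, ΔS).
(b)–(d): allowed.
(b)–(e): forbidden (ΔS).
(c)–(d): forbidden (ΔS, ΔL).
(c)–(e): forbidden (ΔL).
(d)–(e): forbidden (parity, ΔS).
Allowed pairs: 1 of 10.

1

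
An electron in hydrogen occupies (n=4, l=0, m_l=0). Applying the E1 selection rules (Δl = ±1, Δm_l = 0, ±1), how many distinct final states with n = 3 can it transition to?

E1 requires Δl = ±1, so l_f ∈ {-1, 1}; with 0 ≤ l_f ≤ n_f−1 = 2, the allowed l_f values are {1}.
For l_f = 1: m_f ∈ {m_i−1, m_i, m_i+1} ∩ [−1, 1] = {-1, 0, 1} → 3 states.
Total: 3.

3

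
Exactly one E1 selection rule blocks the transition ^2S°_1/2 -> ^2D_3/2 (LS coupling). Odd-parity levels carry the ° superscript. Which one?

the ΔL = 0, ±1 rule

Initial level: S=1/2, L=0, J=1/2, parity odd. Final level: S=1/2, L=2, J=3/2, parity even.
Parity must change: odd → even — satisfied.
ΔS = 0: S: 1/2 → 1/2 — satisfied.
ΔL = 0, ±1 (not L=0↔0): L: 0 → 2, ΔL = +2 — violated.
ΔJ = 0, ±1 (not J=0↔0): J: 1/2 → 3/2, ΔJ = +1 — satisfied.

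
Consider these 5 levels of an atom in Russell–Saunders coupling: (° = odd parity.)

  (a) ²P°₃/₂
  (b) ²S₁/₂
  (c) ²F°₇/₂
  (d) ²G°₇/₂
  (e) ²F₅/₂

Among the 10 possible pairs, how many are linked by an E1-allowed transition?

(a)–(b): allowed.
(a)–(c): forbidden (parity, ΔL, ΔJ).
(a)–(d): forbidden (parity, ΔL, ΔJ).
(a)–(e): forbidden (ΔL).
(b)–(c): forbidden (ΔL, ΔJ).
(b)–(d): forbidden (ΔL, ΔJ).
(b)–(e): forbidden (parity, ΔL, ΔJ).
(c)–(d): forbidden (parity).
(c)–(e): allowed.
(d)–(e): allowed.
Allowed pairs: 3 of 10.

3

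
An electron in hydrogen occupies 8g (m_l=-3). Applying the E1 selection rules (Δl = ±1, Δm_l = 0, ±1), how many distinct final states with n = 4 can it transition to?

2

E1 requires Δl = ±1, so l_f ∈ {3, 5}; with 0 ≤ l_f ≤ n_f−1 = 3, the allowed l_f values are {3}.
For l_f = 3: m_f ∈ {m_i−1, m_i, m_i+1} ∩ [−3, 3] = {-3, -2} → 2 states.
Total: 2.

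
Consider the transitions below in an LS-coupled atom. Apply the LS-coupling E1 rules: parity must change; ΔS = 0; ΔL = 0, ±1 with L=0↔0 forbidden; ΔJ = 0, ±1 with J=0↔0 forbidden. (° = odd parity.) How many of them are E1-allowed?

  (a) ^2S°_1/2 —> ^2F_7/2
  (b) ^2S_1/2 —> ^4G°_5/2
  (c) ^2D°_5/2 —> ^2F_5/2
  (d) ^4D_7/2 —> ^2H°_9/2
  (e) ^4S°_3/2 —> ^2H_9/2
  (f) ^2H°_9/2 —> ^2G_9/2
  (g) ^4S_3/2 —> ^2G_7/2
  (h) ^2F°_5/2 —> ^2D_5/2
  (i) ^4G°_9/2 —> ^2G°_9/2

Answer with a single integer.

(a) forbidden (ΔL, ΔJ fail)
(b) forbidden (ΔS, ΔL, ΔJ fail)
(c) allowed
(d) forbidden (ΔS, ΔL fail)
(e) forbidden (ΔS, ΔL, ΔJ fail)
(f) allowed
(g) forbidden (parity, ΔS, ΔL, ΔJ fail)
(h) allowed
(i) forbidden (parity, ΔS fail)
Total allowed: 3 of 9.

3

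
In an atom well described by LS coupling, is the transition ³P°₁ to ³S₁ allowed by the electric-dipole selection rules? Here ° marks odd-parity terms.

allowed

Reading off the term symbols: S 1→1, L 1→0, J 1→1, parity odd→even.
Parity must change: odd → even — ✓.
ΔS = 0: S: 1 → 1 — ✓.
ΔL = 0, ±1 (not L=0↔0): L: 1 → 0, ΔL = -1 — ✓.
ΔJ = 0, ±1 (not J=0↔0): J: 1 → 1, ΔJ = +0 — ✓.
All four E1 rules are satisfied.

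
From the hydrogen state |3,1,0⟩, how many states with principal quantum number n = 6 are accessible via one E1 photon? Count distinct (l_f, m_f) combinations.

4

E1 requires Δl = ±1, so l_f ∈ {0, 2}; with 0 ≤ l_f ≤ n_f−1 = 5, the allowed l_f values are {0, 2}.
For l_f = 0: m_f ∈ {m_i−1, m_i, m_i+1} ∩ [−0, 0] = {0} → 1 state.
For l_f = 2: m_f ∈ {m_i−1, m_i, m_i+1} ∩ [−2, 2] = {-1, 0, 1} → 3 states.
Total: 4.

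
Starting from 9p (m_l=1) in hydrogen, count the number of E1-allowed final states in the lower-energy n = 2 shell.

1

E1 requires Δl = ±1, so l_f ∈ {0, 2}; with 0 ≤ l_f ≤ n_f−1 = 1, the allowed l_f values are {0}.
For l_f = 0: m_f ∈ {m_i−1, m_i, m_i+1} ∩ [−0, 0] = {0} → 1 state.
Total: 1.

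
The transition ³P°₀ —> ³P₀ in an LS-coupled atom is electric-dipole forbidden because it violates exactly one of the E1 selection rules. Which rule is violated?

Reading off the term symbols: S 1→1, L 1→1, J 0→0, parity odd→even.
Parity must change: odd → even — satisfied.
ΔS = 0: S: 1 → 1 — satisfied.
ΔL = 0, ±1 (not L=0↔0): L: 1 → 1, ΔL = +0 — satisfied.
ΔJ = 0, ±1 (not J=0↔0): J: 0 → 0, ΔJ = +0 — violated.

the J=0 ↔ J=0 exclusion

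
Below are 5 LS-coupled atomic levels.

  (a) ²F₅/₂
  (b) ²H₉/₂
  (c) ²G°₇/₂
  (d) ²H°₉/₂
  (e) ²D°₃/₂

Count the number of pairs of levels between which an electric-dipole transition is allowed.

4

(a)–(b): forbidden (parity, ΔL, ΔJ).
(a)–(c): allowed.
(a)–(d): forbidden (ΔL, ΔJ).
(a)–(e): allowed.
(b)–(c): allowed.
(b)–(d): allowed.
(b)–(e): forbidden (ΔL, ΔJ).
(c)–(d): forbidden (parity).
(c)–(e): forbidden (parity, ΔL, ΔJ).
(d)–(e): forbidden (parity, ΔL, ΔJ).
Allowed pairs: 4 of 10.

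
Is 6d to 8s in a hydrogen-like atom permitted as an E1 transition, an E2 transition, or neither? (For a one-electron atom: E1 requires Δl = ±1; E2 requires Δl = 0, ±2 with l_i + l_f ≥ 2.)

Δl = 0 − 2 = -2; l_i + l_f = 2.
E1 (Δl = ±1): not satisfied.
E2 (Δl = 0,±2, l_i+l_f ≥ 2): satisfied.

E2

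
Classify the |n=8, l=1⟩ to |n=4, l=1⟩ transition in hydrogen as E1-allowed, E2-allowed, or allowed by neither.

Δl = 1 − 1 = +0; l_i + l_f = 2.
E1 (Δl = ±1): not satisfied.
E2 (Δl = 0,±2, l_i+l_f ≥ 2): satisfied.

E2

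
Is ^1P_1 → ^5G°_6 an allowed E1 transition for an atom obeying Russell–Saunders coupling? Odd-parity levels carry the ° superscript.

Reading off the term symbols: S 0→2, L 1→4, J 1→6, parity even→odd.
Parity must change: even → odd — passes.
ΔS = 0: S: 0 → 2 — fails.
ΔL = 0, ±1 (not L=0↔0): L: 1 → 4, ΔL = +3 — fails.
ΔJ = 0, ±1 (not J=0↔0): J: 1 → 6, ΔJ = +5 — fails.
Rule(s) violated: ΔS, ΔL, ΔJ.

forbidden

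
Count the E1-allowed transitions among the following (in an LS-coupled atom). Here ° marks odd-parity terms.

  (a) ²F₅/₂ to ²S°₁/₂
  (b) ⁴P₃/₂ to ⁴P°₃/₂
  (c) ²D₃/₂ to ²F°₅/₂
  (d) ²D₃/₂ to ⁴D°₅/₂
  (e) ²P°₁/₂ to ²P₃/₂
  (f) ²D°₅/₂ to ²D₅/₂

(a) forbidden (ΔL, ΔJ fail)
(b) allowed
(c) allowed
(d) forbidden (ΔS fails)
(e) allowed
(f) allowed
Total allowed: 4 of 6.

4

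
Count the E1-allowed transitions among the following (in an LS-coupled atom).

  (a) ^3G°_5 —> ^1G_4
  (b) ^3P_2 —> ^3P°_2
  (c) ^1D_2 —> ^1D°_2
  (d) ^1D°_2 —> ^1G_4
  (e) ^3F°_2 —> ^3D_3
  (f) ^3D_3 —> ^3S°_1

(a) forbidden (ΔS fails)
(b) allowed
(c) allowed
(d) forbidden (ΔL, ΔJ fail)
(e) allowed
(f) forbidden (ΔL, ΔJ fail)
Total allowed: 3 of 6.

3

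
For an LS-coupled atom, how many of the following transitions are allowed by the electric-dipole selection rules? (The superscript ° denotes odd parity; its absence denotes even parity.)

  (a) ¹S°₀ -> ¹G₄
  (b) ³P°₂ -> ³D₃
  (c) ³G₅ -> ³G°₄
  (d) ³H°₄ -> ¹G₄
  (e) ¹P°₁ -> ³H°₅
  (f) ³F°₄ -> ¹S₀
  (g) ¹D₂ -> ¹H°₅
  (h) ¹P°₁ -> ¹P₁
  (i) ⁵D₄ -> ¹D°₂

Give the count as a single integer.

3

(a) forbidden (ΔL, ΔJ fail)
(b) allowed
(c) allowed
(d) forbidden (ΔS fails)
(e) forbidden (parity, ΔS, ΔL, ΔJ fail)
(f) forbidden (ΔS, ΔL, ΔJ fail)
(g) forbidden (ΔL, ΔJ fail)
(h) allowed
(i) forbidden (ΔS, ΔJ fail)
Total allowed: 3 of 9.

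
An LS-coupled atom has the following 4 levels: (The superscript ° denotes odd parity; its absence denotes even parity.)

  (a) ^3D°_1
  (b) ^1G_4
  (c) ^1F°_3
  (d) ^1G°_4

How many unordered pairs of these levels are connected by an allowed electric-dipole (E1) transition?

2

(a)–(b): forbidden (ΔS, ΔL, ΔJ).
(a)–(c): forbidden (parity, ΔS, ΔJ).
(a)–(d): forbidden (parity, ΔS, ΔL, ΔJ).
(b)–(c): allowed.
(b)–(d): allowed.
(c)–(d): forbidden (parity).
Allowed pairs: 2 of 6.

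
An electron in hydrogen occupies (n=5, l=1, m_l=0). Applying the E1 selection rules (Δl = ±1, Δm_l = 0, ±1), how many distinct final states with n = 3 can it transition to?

4

E1 requires Δl = ±1, so l_f ∈ {0, 2}; with 0 ≤ l_f ≤ n_f−1 = 2, the allowed l_f values are {0, 2}.
For l_f = 0: m_f ∈ {m_i−1, m_i, m_i+1} ∩ [−0, 0] = {0} → 1 state.
For l_f = 2: m_f ∈ {m_i−1, m_i, m_i+1} ∩ [−2, 2] = {-1, 0, 1} → 3 states.
Total: 4.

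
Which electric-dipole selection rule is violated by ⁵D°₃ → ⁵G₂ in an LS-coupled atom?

Parity must change: odd → even — passes.
ΔS = 0: S: 2 → 2 — passes.
ΔL = 0, ±1 (not L=0↔0): L: 2 → 4, ΔL = +2 — fails.
ΔJ = 0, ±1 (not J=0↔0): J: 3 → 2, ΔJ = -1 — passes.

the ΔL = 0, ±1 rule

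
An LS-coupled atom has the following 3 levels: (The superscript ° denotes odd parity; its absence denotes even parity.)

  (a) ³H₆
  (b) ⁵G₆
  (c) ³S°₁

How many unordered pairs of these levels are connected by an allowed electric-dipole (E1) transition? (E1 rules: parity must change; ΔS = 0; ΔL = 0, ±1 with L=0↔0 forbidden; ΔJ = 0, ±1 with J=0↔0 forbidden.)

0

(a)–(b): forbidden (parity, ΔS).
(a)–(c): forbidden (ΔL, ΔJ).
(b)–(c): forbidden (ΔS, ΔL, ΔJ).
Allowed pairs: 0 of 3.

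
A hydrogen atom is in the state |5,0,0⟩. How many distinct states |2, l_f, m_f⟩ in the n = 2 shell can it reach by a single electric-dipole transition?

E1 requires Δl = ±1, so l_f ∈ {-1, 1}; with 0 ≤ l_f ≤ n_f−1 = 1, the allowed l_f values are {1}.
For l_f = 1: m_f ∈ {m_i−1, m_i, m_i+1} ∩ [−1, 1] = {-1, 0, 1} → 3 states.
Total: 3.

3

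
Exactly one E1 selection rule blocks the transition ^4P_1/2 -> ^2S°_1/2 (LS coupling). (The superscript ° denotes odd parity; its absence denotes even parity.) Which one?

the ΔS = 0 rule

Reading off the term symbols: S 3/2→1/2, L 1→0, J 1/2→1/2, parity even→odd.
Parity must change: even → odd — satisfied.
ΔS = 0: S: 3/2 → 1/2 — violated.
ΔL = 0, ±1 (not L=0↔0): L: 1 → 0, ΔL = -1 — satisfied.
ΔJ = 0, ±1 (not J=0↔0): J: 1/2 → 1/2, ΔJ = +0 — satisfied.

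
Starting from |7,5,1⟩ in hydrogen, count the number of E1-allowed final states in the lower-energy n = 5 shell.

E1 requires Δl = ±1, so l_f ∈ {4, 6}; with 0 ≤ l_f ≤ n_f−1 = 4, the allowed l_f values are {4}.
For l_f = 4: m_f ∈ {m_i−1, m_i, m_i+1} ∩ [−4, 4] = {0, 1, 2} → 3 states.
Total: 3.

3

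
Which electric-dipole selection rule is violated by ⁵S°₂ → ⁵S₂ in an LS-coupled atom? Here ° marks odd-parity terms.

the L=0 ↔ L=0 exclusion

ΔL = 0, ±1 (not L=0↔0): L: 0 → 0, ΔL = +0 — fails.
Parity must change: odd → even — ok.
ΔJ = 0, ±1 (not J=0↔0): J: 2 → 2, ΔJ = +0 — ok.
ΔS = 0: S: 2 → 2 — ok.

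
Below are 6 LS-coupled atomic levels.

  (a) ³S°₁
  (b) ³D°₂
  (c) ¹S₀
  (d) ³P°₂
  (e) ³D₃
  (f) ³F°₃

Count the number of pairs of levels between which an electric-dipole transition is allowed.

3

(a)–(b): forbidden (parity, ΔL).
(a)–(c): forbidden (ΔS, ΔL).
(a)–(d): forbidden (parity).
(a)–(e): forbidden (ΔL, ΔJ).
(a)–(f): forbidden (parity, ΔL, ΔJ).
(b)–(c): forbidden (ΔS, ΔL, ΔJ).
(b)–(d): forbidden (parity).
(b)–(e): allowed.
(b)–(f): forbidden (parity).
(c)–(d): forbidden (ΔS, ΔJ).
(c)–(e): forbidden (parity, ΔS, ΔL, ΔJ).
(c)–(f): forbidden (ΔS, ΔL, ΔJ).
(d)–(e): allowed.
(d)–(f): forbidden (parity, ΔL).
(e)–(f): allowed.
Allowed pairs: 3 of 15.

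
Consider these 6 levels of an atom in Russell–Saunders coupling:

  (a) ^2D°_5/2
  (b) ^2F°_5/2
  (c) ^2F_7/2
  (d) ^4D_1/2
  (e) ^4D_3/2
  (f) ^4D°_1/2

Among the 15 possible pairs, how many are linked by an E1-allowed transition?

(a)–(b): forbidden (parity).
(a)–(c): allowed.
(a)–(d): forbidden (ΔS, ΔJ).
(a)–(e): forbidden (ΔS).
(a)–(f): forbidden (parity, ΔS, ΔJ).
(b)–(c): allowed.
(b)–(d): forbidden (ΔS, ΔJ).
(b)–(e): forbidden (ΔS).
(b)–(f): forbidden (parity, ΔS, ΔJ).
(c)–(d): forbidden (parity, ΔS, ΔJ).
(c)–(e): forbidden (parity, ΔS, ΔJ).
(c)–(f): forbidden (ΔS, ΔJ).
(d)–(e): forbidden (parity).
(d)–(f): allowed.
(e)–(f): allowed.
Allowed pairs: 4 of 15.

4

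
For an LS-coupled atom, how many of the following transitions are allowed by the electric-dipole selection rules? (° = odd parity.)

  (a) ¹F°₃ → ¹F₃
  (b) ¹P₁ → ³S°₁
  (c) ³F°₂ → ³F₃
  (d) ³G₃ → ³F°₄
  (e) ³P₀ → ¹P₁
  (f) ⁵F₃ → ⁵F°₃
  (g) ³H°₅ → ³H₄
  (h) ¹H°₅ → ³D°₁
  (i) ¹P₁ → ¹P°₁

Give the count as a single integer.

6

(a) allowed
(b) forbidden (ΔS fails)
(c) allowed
(d) allowed
(e) forbidden (parity, ΔS fail)
(f) allowed
(g) allowed
(h) forbidden (parity, ΔS, ΔL, ΔJ fail)
(i) allowed
Total allowed: 6 of 9.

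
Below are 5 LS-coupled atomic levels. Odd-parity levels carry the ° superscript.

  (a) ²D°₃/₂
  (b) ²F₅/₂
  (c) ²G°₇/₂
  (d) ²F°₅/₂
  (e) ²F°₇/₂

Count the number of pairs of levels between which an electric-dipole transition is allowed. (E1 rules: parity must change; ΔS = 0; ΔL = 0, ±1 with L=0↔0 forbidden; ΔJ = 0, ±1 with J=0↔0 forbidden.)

4

(a)–(b): allowed.
(a)–(c): forbidden (parity, ΔL, ΔJ).
(a)–(d): forbidden (parity).
(a)–(e): forbidden (parity, ΔJ).
(b)–(c): allowed.
(b)–(d): allowed.
(b)–(e): allowed.
(c)–(d): forbidden (parity).
(c)–(e): forbidden (parity).
(d)–(e): forbidden (parity).
Allowed pairs: 4 of 10.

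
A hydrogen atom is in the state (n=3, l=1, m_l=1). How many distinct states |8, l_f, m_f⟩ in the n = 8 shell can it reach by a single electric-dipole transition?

E1 requires Δl = ±1, so l_f ∈ {0, 2}; with 0 ≤ l_f ≤ n_f−1 = 7, the allowed l_f values are {0, 2}.
For l_f = 0: m_f ∈ {m_i−1, m_i, m_i+1} ∩ [−0, 0] = {0} → 1 state.
For l_f = 2: m_f ∈ {m_i−1, m_i, m_i+1} ∩ [−2, 2] = {0, 1, 2} → 3 states.
Total: 4.

4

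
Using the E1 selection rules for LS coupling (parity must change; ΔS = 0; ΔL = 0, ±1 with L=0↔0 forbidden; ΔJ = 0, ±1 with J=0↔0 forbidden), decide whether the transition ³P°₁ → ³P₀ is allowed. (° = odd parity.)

ΔL = 0, ±1 (not L=0↔0): L: 1 → 1, ΔL = +0 — passes.
ΔJ = 0, ±1 (not J=0↔0): J: 1 → 0, ΔJ = -1 — passes.
Parity must change: odd → even — passes.
ΔS = 0: S: 1 → 1 — passes.
All four E1 rules are satisfied.

allowed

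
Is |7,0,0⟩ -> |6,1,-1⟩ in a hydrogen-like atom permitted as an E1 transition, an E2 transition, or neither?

E1

Δl = 1 − 0 = +1; l_i + l_f = 1.
Δm_l = -1.
E1 (Δl = ±1, |Δm_l| ≤ 1): satisfied.
E2 (Δl = 0,±2, l_i+l_f ≥ 2, |Δm_l| ≤ 2): not satisfied.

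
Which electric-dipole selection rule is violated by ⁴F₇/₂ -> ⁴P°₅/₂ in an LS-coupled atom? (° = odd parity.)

Reading off the term symbols: S 3/2→3/2, L 3→1, J 7/2→5/2, parity even→odd.
Parity must change: even → odd — ok.
ΔS = 0: S: 3/2 → 3/2 — ok.
ΔL = 0, ±1 (not L=0↔0): L: 3 → 1, ΔL = -2 — fails.
ΔJ = 0, ±1 (not J=0↔0): J: 7/2 → 5/2, ΔJ = -1 — ok.

the ΔL = 0, ±1 rule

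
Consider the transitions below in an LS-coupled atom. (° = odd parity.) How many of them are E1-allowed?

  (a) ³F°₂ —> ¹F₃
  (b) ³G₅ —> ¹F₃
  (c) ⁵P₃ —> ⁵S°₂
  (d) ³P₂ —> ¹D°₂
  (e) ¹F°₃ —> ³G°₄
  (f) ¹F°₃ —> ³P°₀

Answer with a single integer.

1

(a) forbidden (ΔS fails)
(b) forbidden (parity, ΔS, ΔJ fail)
(c) allowed
(d) forbidden (ΔS fails)
(e) forbidden (parity, ΔS fail)
(f) forbidden (parity, ΔS, ΔL, ΔJ fail)
Total allowed: 1 of 6.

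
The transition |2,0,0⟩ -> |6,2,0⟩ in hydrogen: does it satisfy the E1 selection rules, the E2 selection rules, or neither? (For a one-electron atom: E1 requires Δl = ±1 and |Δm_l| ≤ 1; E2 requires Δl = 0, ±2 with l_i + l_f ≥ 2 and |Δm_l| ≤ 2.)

E2

Δl = 2 − 0 = +2; l_i + l_f = 2.
Δm_l = +0.
E1 (Δl = ±1, |Δm_l| ≤ 1): not satisfied.
E2 (Δl = 0,±2, l_i+l_f ≥ 2, |Δm_l| ≤ 2): satisfied.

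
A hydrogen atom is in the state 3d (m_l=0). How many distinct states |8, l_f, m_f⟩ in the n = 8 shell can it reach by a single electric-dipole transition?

6

E1 requires Δl = ±1, so l_f ∈ {1, 3}; with 0 ≤ l_f ≤ n_f−1 = 7, the allowed l_f values are {1, 3}.
For l_f = 1: m_f ∈ {m_i−1, m_i, m_i+1} ∩ [−1, 1] = {-1, 0, 1} → 3 states.
For l_f = 3: m_f ∈ {m_i−1, m_i, m_i+1} ∩ [−3, 3] = {-1, 0, 1} → 3 states.
Total: 6.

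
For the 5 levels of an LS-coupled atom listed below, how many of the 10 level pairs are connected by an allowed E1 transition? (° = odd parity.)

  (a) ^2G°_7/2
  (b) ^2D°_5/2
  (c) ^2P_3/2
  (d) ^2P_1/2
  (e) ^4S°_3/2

1

(a)–(b): forbidden (parity, ΔL).
(a)–(c): forbidden (ΔL, ΔJ).
(a)–(d): forbidden (ΔL, ΔJ).
(a)–(e): forbidden (parity, ΔS, ΔL, ΔJ).
(b)–(c): allowed.
(b)–(d): forbidden (ΔJ).
(b)–(e): forbidden (parity, ΔS, ΔL).
(c)–(d): forbidden (parity).
(c)–(e): forbidden (ΔS).
(d)–(e): forbidden (ΔS).
Allowed pairs: 1 of 10.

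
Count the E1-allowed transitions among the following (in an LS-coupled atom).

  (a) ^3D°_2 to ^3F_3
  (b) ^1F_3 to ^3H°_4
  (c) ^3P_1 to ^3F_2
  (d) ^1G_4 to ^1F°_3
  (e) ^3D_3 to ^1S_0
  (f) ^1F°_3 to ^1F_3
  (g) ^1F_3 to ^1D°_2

4

(a) allowed
(b) forbidden (ΔS, ΔL fail)
(c) forbidden (parity, ΔL fail)
(d) allowed
(e) forbidden (parity, ΔS, ΔL, ΔJ fail)
(f) allowed
(g) allowed
Total allowed: 4 of 7.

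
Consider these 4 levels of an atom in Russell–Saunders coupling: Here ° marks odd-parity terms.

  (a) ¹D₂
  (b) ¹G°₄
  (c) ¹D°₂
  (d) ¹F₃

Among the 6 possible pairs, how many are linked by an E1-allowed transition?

3

(a)–(b): forbidden (ΔL, ΔJ).
(a)–(c): allowed.
(a)–(d): forbidden (parity).
(b)–(c): forbidden (parity, ΔL, ΔJ).
(b)–(d): allowed.
(c)–(d): allowed.
Allowed pairs: 3 of 6.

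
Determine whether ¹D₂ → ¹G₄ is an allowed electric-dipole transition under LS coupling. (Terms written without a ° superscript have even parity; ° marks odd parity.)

Initial level: S=0, L=2, J=2, parity even. Final level: S=0, L=4, J=4, parity even.
Parity must change: even → even — ✗.
ΔS = 0: S: 0 → 0 — ✓.
ΔL = 0, ±1 (not L=0↔0): L: 2 → 4, ΔL = +2 — ✗.
ΔJ = 0, ±1 (not J=0↔0): J: 2 → 4, ΔJ = +2 — ✗.
Rule(s) violated: parity, ΔL, ΔJ.

forbidden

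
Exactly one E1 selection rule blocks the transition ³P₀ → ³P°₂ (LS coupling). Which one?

the ΔJ = 0, ±1 rule

Initial level: S=1, L=1, J=0, parity even. Final level: S=1, L=1, J=2, parity odd.
Parity must change: even → odd — passes.
ΔS = 0: S: 1 → 1 — passes.
ΔL = 0, ±1 (not L=0↔0): L: 1 → 1, ΔL = +0 — passes.
ΔJ = 0, ±1 (not J=0↔0): J: 0 → 2, ΔJ = +2 — fails.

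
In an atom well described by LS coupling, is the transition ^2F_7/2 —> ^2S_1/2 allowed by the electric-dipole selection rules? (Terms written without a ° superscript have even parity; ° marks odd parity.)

forbidden

Reading off the term symbols: S 1/2→1/2, L 3→0, J 7/2→1/2, parity even→even.
Parity must change: even → even — violated.
ΔS = 0: S: 1/2 → 1/2 — satisfied.
ΔL = 0, ±1 (not L=0↔0): L: 3 → 0, ΔL = -3 — violated.
ΔJ = 0, ±1 (not J=0↔0): J: 7/2 → 1/2, ΔJ = -3 — violated.
Rule(s) violated: parity, ΔL, ΔJ.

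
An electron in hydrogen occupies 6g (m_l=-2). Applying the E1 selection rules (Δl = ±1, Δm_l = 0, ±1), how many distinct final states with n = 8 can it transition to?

E1 requires Δl = ±1, so l_f ∈ {3, 5}; with 0 ≤ l_f ≤ n_f−1 = 7, the allowed l_f values are {3, 5}.
For l_f = 3: m_f ∈ {m_i−1, m_i, m_i+1} ∩ [−3, 3] = {-3, -2, -1} → 3 states.
For l_f = 5: m_f ∈ {m_i−1, m_i, m_i+1} ∩ [−5, 5] = {-3, -2, -1} → 3 states.
Total: 6.

6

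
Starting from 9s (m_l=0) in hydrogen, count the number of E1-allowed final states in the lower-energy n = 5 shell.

E1 requires Δl = ±1, so l_f ∈ {-1, 1}; with 0 ≤ l_f ≤ n_f−1 = 4, the allowed l_f values are {1}.
For l_f = 1: m_f ∈ {m_i−1, m_i, m_i+1} ∩ [−1, 1] = {-1, 0, 1} → 3 states.
Total: 3.

3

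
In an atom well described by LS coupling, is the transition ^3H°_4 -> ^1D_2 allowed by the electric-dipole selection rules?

Reading off the term symbols: S 1→0, L 5→2, J 4→2, parity odd→even.
Parity must change: odd → even — ok.
ΔS = 0: S: 1 → 0 — fails.
ΔL = 0, ±1 (not L=0↔0): L: 5 → 2, ΔL = -3 — fails.
ΔJ = 0, ±1 (not J=0↔0): J: 4 → 2, ΔJ = -2 — fails.
Rule(s) violated: ΔS, ΔL, ΔJ.

forbidden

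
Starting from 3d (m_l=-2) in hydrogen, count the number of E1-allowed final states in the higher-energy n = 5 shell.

E1 requires Δl = ±1, so l_f ∈ {1, 3}; with 0 ≤ l_f ≤ n_f−1 = 4, the allowed l_f values are {1, 3}.
For l_f = 1: m_f ∈ {m_i−1, m_i, m_i+1} ∩ [−1, 1] = {-1} → 1 state.
For l_f = 3: m_f ∈ {m_i−1, m_i, m_i+1} ∩ [−3, 3] = {-3, -2, -1} → 3 states.
Total: 4.

4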